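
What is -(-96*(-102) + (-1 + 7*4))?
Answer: -9819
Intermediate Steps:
-(-96*(-102) + (-1 + 7*4)) = -(9792 + (-1 + 28)) = -(9792 + 27) = -1*9819 = -9819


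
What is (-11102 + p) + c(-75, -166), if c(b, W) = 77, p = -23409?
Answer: -34434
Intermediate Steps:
(-11102 + p) + c(-75, -166) = (-11102 - 23409) + 77 = -34511 + 77 = -34434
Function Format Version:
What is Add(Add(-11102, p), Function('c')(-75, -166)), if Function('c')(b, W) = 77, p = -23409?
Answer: -34434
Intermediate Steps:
Add(Add(-11102, p), Function('c')(-75, -166)) = Add(Add(-11102, -23409), 77) = Add(-34511, 77) = -34434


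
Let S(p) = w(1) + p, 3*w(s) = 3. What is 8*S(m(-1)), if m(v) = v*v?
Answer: 16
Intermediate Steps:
w(s) = 1 (w(s) = (1/3)*3 = 1)
m(v) = v**2
S(p) = 1 + p
8*S(m(-1)) = 8*(1 + (-1)**2) = 8*(1 + 1) = 8*2 = 16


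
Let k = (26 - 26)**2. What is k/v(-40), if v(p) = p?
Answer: 0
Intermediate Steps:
k = 0 (k = 0**2 = 0)
k/v(-40) = 0/(-40) = 0*(-1/40) = 0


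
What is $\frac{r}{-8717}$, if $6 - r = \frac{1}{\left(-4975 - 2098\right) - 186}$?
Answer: $- \frac{43555}{63276703} \approx -0.00068833$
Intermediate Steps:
$r = \frac{43555}{7259}$ ($r = 6 - \frac{1}{\left(-4975 - 2098\right) - 186} = 6 - \frac{1}{-7073 - 186} = 6 - \frac{1}{-7259} = 6 - - \frac{1}{7259} = 6 + \frac{1}{7259} = \frac{43555}{7259} \approx 6.0001$)
$\frac{r}{-8717} = \frac{43555}{7259 \left(-8717\right)} = \frac{43555}{7259} \left(- \frac{1}{8717}\right) = - \frac{43555}{63276703}$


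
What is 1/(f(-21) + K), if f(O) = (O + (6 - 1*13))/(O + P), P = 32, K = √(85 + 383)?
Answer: 77/13961 + 363*√13/27922 ≈ 0.052389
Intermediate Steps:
K = 6*√13 (K = √468 = 6*√13 ≈ 21.633)
f(O) = (-7 + O)/(32 + O) (f(O) = (O + (6 - 1*13))/(O + 32) = (O + (6 - 13))/(32 + O) = (O - 7)/(32 + O) = (-7 + O)/(32 + O))
1/(f(-21) + K) = 1/((-7 - 21)/(32 - 21) + 6*√13) = 1/(-28/11 + 6*√13)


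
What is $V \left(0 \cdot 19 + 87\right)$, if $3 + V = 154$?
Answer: $13137$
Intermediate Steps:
$V = 151$ ($V = -3 + 154 = 151$)
$V \left(0 \cdot 19 + 87\right) = 151 \left(0 \cdot 19 + 87\right) = 151 \left(0 + 87\right) = 151 \cdot 87 = 13137$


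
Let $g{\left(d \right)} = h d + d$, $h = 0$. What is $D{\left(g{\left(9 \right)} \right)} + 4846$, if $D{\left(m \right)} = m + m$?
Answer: $4864$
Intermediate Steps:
$g{\left(d \right)} = d$ ($g{\left(d \right)} = 0 d + d = 0 + d = d$)
$D{\left(m \right)} = 2 m$
$D{\left(g{\left(9 \right)} \right)} + 4846 = 2 \cdot 9 + 4846 = 18 + 4846 = 4864$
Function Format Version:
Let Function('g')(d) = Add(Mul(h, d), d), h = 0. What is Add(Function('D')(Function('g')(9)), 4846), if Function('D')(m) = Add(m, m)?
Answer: 4864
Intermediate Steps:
Function('g')(d) = d (Function('g')(d) = Add(Mul(0, d), d) = Add(0, d) = d)
Function('D')(m) = Mul(2, m)
Add(Function('D')(Function('g')(9)), 4846) = Add(Mul(2, 9), 4846) = Add(18, 4846) = 4864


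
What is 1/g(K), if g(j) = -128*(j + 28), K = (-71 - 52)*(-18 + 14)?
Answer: -1/66560 ≈ -1.5024e-5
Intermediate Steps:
K = 492 (K = -123*(-4) = 492)
g(j) = -3584 - 128*j (g(j) = -128*(28 + j) = -3584 - 128*j)
1/g(K) = 1/(-3584 - 128*492) = 1/(-3584 - 62976) = 1/(-66560) = -1/66560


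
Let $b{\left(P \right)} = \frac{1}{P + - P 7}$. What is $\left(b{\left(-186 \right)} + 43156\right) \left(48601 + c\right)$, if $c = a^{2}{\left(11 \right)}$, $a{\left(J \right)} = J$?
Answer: $\frac{1173276845017}{558} \approx 2.1026 \cdot 10^{9}$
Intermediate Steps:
$b{\left(P \right)} = - \frac{1}{6 P}$ ($b{\left(P \right)} = \frac{1}{P - 7 P} = \frac{1}{\left(-6\right) P} = - \frac{1}{6 P}$)
$c = 121$ ($c = 11^{2} = 121$)
$\left(b{\left(-186 \right)} + 43156\right) \left(48601 + c\right) = \left(- \frac{1}{6 \left(-186\right)} + 43156\right) \left(48601 + 121\right) = \left(\left(- \frac{1}{6}\right) \left(- \frac{1}{186}\right) + 43156\right) 48722 = \left(\frac{1}{1116} + 43156\right) 48722 = \frac{48162097}{1116} \cdot 48722 = \frac{1173276845017}{558}$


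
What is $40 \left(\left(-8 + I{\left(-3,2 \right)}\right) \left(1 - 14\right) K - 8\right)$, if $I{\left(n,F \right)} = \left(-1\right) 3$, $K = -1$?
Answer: $-6040$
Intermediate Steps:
$I{\left(n,F \right)} = -3$
$40 \left(\left(-8 + I{\left(-3,2 \right)}\right) \left(1 - 14\right) K - 8\right) = 40 \left(\left(-8 - 3\right) \left(1 - 14\right) \left(-1\right) - 8\right) = 40 \left(\left(-11\right) \left(-13\right) \left(-1\right) - 8\right) = 40 \left(143 \left(-1\right) - 8\right) = 40 \left(-143 - 8\right) = 40 \left(-151\right) = -6040$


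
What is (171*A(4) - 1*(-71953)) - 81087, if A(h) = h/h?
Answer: -8963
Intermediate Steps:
A(h) = 1
(171*A(4) - 1*(-71953)) - 81087 = (171*1 - 1*(-71953)) - 81087 = (171 + 71953) - 81087 = 72124 - 81087 = -8963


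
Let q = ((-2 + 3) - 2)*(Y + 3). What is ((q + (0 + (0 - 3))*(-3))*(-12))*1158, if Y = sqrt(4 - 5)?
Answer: -83376 + 13896*I ≈ -83376.0 + 13896.0*I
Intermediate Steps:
Y = I (Y = sqrt(-1) = I ≈ 1.0*I)
q = -3 - I (q = ((-2 + 3) - 2)*(I + 3) = (1 - 2)*(3 + I) = -(3 + I) = -3 - I ≈ -3.0 - 1.0*I)
((q + (0 + (0 - 3))*(-3))*(-12))*1158 = (((-3 - I) + (0 + (0 - 3))*(-3))*(-12))*1158 = (((-3 - I) + (0 - 3)*(-3))*(-12))*1158 = (((-3 - I) - 3*(-3))*(-12))*1158 = (((-3 - I) + 9)*(-12))*1158 = ((6 - I)*(-12))*1158 = (-72 + 12*I)*1158 = -83376 + 13896*I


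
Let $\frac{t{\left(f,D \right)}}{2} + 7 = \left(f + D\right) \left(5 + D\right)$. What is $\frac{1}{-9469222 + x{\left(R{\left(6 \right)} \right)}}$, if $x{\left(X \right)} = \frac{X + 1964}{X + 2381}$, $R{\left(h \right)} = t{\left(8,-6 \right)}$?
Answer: $- \frac{17}{160976760} \approx -1.0561 \cdot 10^{-7}$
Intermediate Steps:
$t{\left(f,D \right)} = -14 + 2 \left(5 + D\right) \left(D + f\right)$ ($t{\left(f,D \right)} = -14 + 2 \left(f + D\right) \left(5 + D\right) = -14 + 2 \left(D + f\right) \left(5 + D\right) = -14 + 2 \left(5 + D\right) \left(D + f\right)$)
$R{\left(h \right)} = -18$ ($R{\left(h \right)} = -14 + 2 \left(-6\right)^{2} + 10 \left(-6\right) + 10 \cdot 8 + 2 \left(-6\right) 8 = -14 + 2 \cdot 36 - 60 + 80 - 96 = -14 + 72 - 60 + 80 - 96 = -18$)
$x{\left(X \right)} = \frac{1964 + X}{2381 + X}$
$\frac{1}{-9469222 + x{\left(R{\left(6 \right)} \right)}} = \frac{1}{-9469222 + \frac{1964 - 18}{2381 - 18}} = \frac{1}{-9469222 + \frac{1}{2363} \cdot 1946} = \frac{1}{-9469222 + \frac{14}{17}} = \frac{1}{- \frac{160976760}{17}} = - \frac{17}{160976760}$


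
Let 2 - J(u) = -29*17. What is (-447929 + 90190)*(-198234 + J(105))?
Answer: 70738952121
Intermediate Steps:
J(u) = 495 (J(u) = 2 - (-29)*17 = 2 - 1*(-493) = 2 + 493 = 495)
(-447929 + 90190)*(-198234 + J(105)) = (-447929 + 90190)*(-198234 + 495) = -357739*(-197739) = 70738952121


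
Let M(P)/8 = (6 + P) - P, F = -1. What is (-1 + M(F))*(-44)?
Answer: -2068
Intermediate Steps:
M(P) = 48 (M(P) = 8*((6 + P) - P) = 8*6 = 48)
(-1 + M(F))*(-44) = (-1 + 48)*(-44) = 47*(-44) = -2068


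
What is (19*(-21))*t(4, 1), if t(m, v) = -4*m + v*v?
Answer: 5985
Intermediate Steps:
t(m, v) = v**2 - 4*m (t(m, v) = -4*m + v**2 = v**2 - 4*m)
(19*(-21))*t(4, 1) = (19*(-21))*(1**2 - 4*4) = -399*(1 - 16) = -399*(-15) = 5985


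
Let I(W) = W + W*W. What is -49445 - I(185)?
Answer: -83855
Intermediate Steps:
I(W) = W + W²
-49445 - I(185) = -49445 - 185*(1 + 185) = -49445 - 185*186 = -49445 - 1*34410 = -49445 - 34410 = -83855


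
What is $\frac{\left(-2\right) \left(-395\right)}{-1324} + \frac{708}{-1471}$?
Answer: $- \frac{1049741}{973802} \approx -1.078$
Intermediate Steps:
$\frac{\left(-2\right) \left(-395\right)}{-1324} + \frac{708}{-1471} = 790 \left(- \frac{1}{1324}\right) + 708 \left(- \frac{1}{1471}\right) = - \frac{395}{662} - \frac{708}{1471} = - \frac{1049741}{973802}$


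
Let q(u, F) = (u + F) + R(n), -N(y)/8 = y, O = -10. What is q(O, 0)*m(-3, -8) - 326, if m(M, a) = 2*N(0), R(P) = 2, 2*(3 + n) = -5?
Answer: -326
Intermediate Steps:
n = -11/2 (n = -3 + (1/2)*(-5) = -3 - 5/2 = -11/2 ≈ -5.5000)
N(y) = -8*y
m(M, a) = 0 (m(M, a) = 2*(-8*0) = 2*0 = 0)
q(u, F) = 2 + F + u (q(u, F) = (u + F) + 2 = (F + u) + 2 = 2 + F + u)
q(O, 0)*m(-3, -8) - 326 = (2 + 0 - 10)*0 - 326 = -8*0 - 326 = 0 - 326 = -326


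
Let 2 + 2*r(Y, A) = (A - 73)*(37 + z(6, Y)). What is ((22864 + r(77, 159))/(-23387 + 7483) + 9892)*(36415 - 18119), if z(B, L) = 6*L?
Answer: 89923723944/497 ≈ 1.8093e+8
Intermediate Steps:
r(Y, A) = -1 + (-73 + A)*(37 + 6*Y)/2 (r(Y, A) = -1 + ((A - 73)*(37 + 6*Y))/2 = -1 + ((-73 + A)*(37 + 6*Y))/2 = -1 + (-73 + A)*(37 + 6*Y)/2)
((22864 + r(77, 159))/(-23387 + 7483) + 9892)*(36415 - 18119) = ((22864 + (-2703/2 - 219*77 + (37/2)*159 + 3*159*77))/(-23387 + 7483) + 9892)*(36415 - 18119) = ((22864 + (-2703/2 - 16863 + 5883/2 + 36729))/(-15904) + 9892)*18296 = ((22864 + 21456)*(-1/15904) + 9892)*18296 = (44320*(-1/15904) + 9892)*18296 = (-1385/497 + 9892)*18296 = (4914939/497)*18296 = 89923723944/497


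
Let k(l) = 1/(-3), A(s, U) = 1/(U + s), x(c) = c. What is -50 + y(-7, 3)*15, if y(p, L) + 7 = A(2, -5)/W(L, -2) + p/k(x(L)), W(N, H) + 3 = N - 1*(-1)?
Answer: 155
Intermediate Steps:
W(N, H) = -2 + N (W(N, H) = -3 + (N - 1*(-1)) = -3 + (N + 1) = -3 + (1 + N) = -2 + N)
k(l) = -1/3
y(p, L) = -7 - 3*p - 1/(3*(-2 + L)) (y(p, L) = -7 + (1/((-5 + 2)*(-2 + L)) + p/(-1/3)) = -7 + (1/((-3)*(-2 + L)) + p*(-3)) = -7 + (-1/(3*(-2 + L)) - 3*p) = -7 + (-3*p - 1/(3*(-2 + L))) = -7 - 3*p - 1/(3*(-2 + L)))
-50 + y(-7, 3)*15 = -50 + ((-1/3 + (-7 - 3*(-7))*(-2 + 3))/(-2 + 3))*15 = -50 + ((-1/3 + (-7 + 21)*1)/1)*15 = -50 + (1*(-1/3 + 14*1))*15 = -50 + (1*(-1/3 + 14))*15 = -50 + (1*(41/3))*15 = -50 + (41/3)*15 = -50 + 205 = 155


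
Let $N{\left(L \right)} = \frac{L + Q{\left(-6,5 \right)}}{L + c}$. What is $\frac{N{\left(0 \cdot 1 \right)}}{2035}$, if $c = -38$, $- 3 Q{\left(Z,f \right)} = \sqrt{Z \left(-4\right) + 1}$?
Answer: $\frac{1}{46398} \approx 2.1553 \cdot 10^{-5}$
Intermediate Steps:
$Q{\left(Z,f \right)} = - \frac{\sqrt{1 - 4 Z}}{3}$ ($Q{\left(Z,f \right)} = - \frac{\sqrt{Z \left(-4\right) + 1}}{3} = - \frac{\sqrt{- 4 Z + 1}}{3} = - \frac{\sqrt{1 - 4 Z}}{3}$)
$N{\left(L \right)} = \frac{- \frac{5}{3} + L}{-38 + L}$ ($N{\left(L \right)} = \frac{L - \frac{\sqrt{1 - -24}}{3}}{L - 38} = \frac{L - \frac{\sqrt{1 + 24}}{3}}{-38 + L} = \frac{L - \frac{\sqrt{25}}{3}}{-38 + L} = \frac{L - \frac{5}{3}}{-38 + L} = \frac{- \frac{5}{3} + L}{-38 + L}$)
$\frac{N{\left(0 \cdot 1 \right)}}{2035} = \frac{\frac{1}{-38 + 0 \cdot 1} \left(- \frac{5}{3} + 0 \cdot 1\right)}{2035} = \frac{- \frac{5}{3} + 0}{-38 + 0} \cdot \frac{1}{2035} = \frac{1}{-38} \left(- \frac{5}{3}\right) \frac{1}{2035} = \left(- \frac{1}{38}\right) \left(- \frac{5}{3}\right) \frac{1}{2035} = \frac{5}{114} \cdot \frac{1}{2035} = \frac{1}{46398}$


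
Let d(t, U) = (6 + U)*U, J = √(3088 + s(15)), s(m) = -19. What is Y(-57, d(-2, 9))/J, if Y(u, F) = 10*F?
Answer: 450*√341/341 ≈ 24.369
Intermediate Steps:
J = 3*√341 (J = √(3088 - 19) = √3069 = 3*√341 ≈ 55.399)
d(t, U) = U*(6 + U)
Y(-57, d(-2, 9))/J = (10*(9*(6 + 9)))/((3*√341)) = (10*(9*15))*(√341/1023) = (10*135)*(√341/1023) = 1350*(√341/1023) = 450*√341/341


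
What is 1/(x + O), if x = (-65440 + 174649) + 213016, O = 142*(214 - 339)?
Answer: 1/304475 ≈ 3.2843e-6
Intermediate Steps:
O = -17750 (O = 142*(-125) = -17750)
x = 322225 (x = 109209 + 213016 = 322225)
1/(x + O) = 1/(322225 - 17750) = 1/304475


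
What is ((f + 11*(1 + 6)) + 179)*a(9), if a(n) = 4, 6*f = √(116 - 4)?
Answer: 1024 + 8*√7/3 ≈ 1031.1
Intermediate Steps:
f = 2*√7/3 (f = √(116 - 4)/6 = √112/6 = (4*√7)/6 = 2*√7/3 ≈ 1.7638)
((f + 11*(1 + 6)) + 179)*a(9) = ((2*√7/3 + 11*(1 + 6)) + 179)*4 = ((2*√7/3 + 11*7) + 179)*4 = ((2*√7/3 + 77) + 179)*4 = ((77 + 2*√7/3) + 179)*4 = (256 + 2*√7/3)*4 = 1024 + 8*√7/3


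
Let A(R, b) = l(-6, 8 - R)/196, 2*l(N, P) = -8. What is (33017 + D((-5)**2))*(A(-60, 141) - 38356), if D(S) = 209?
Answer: -62446439570/49 ≈ -1.2744e+9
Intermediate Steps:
l(N, P) = -4 (l(N, P) = (1/2)*(-8) = -4)
A(R, b) = -1/49 (A(R, b) = -4/196 = -4*1/196 = -1/49)
(33017 + D((-5)**2))*(A(-60, 141) - 38356) = (33017 + 209)*(-1/49 - 38356) = 33226*(-1879445/49) = -62446439570/49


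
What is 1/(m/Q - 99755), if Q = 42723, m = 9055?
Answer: -42723/4261823810 ≈ -1.0025e-5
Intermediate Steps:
1/(m/Q - 99755) = 1/(9055/42723 - 99755) = 1/(-4261823810/42723) = -42723/4261823810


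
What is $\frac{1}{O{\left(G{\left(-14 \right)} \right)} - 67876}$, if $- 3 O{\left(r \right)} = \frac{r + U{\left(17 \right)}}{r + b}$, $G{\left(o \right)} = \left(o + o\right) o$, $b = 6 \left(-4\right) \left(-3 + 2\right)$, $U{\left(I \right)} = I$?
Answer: $- \frac{1248}{84709657} \approx -1.4733 \cdot 10^{-5}$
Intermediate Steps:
$b = 24$ ($b = \left(-24\right) \left(-1\right) = 24$)
$G{\left(o \right)} = 2 o^{2}$ ($G{\left(o \right)} = 2 o o = 2 o^{2}$)
$O{\left(r \right)} = - \frac{17 + r}{3 \left(24 + r\right)}$ ($O{\left(r \right)} = - \frac{\left(r + 17\right) \frac{1}{r + 24}}{3} = - \frac{\left(17 + r\right) \frac{1}{24 + r}}{3} = - \frac{\frac{1}{24 + r} \left(17 + r\right)}{3} = - \frac{17 + r}{3 \left(24 + r\right)}$)
$\frac{1}{O{\left(G{\left(-14 \right)} \right)} - 67876} = \frac{1}{\frac{-17 - 2 \left(-14\right)^{2}}{3 \left(24 + 2 \left(-14\right)^{2}\right)} - 67876} = \frac{1}{\frac{-17 - 2 \cdot 196}{3 \left(24 + 2 \cdot 196\right)} - 67876} = \frac{1}{\frac{-17 - 392}{3 \left(24 + 392\right)} - 67876} = \frac{1}{\frac{-17 - 392}{3 \cdot 416} - 67876} = \frac{1}{\frac{1}{3} \cdot \frac{1}{416} \left(-409\right) - 67876} = \frac{1}{- \frac{409}{1248} - 67876} = \frac{1}{- \frac{84709657}{1248}} = - \frac{1248}{84709657}$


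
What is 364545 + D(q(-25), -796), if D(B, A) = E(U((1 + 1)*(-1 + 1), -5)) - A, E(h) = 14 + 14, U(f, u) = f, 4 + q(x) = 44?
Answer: 365369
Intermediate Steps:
q(x) = 40 (q(x) = -4 + 44 = 40)
E(h) = 28
D(B, A) = 28 - A
364545 + D(q(-25), -796) = 364545 + (28 - 1*(-796)) = 364545 + (28 + 796) = 364545 + 824 = 365369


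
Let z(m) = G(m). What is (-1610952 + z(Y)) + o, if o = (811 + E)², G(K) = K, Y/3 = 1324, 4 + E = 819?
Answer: 1036896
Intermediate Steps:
E = 815 (E = -4 + 819 = 815)
Y = 3972 (Y = 3*1324 = 3972)
z(m) = m
o = 2643876 (o = (811 + 815)² = 1626² = 2643876)
(-1610952 + z(Y)) + o = (-1610952 + 3972) + 2643876 = -1606980 + 2643876 = 1036896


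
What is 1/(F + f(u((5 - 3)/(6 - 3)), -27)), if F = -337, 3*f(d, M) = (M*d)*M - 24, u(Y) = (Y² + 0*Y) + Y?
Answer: -1/75 ≈ -0.013333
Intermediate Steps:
u(Y) = Y + Y² (u(Y) = (Y² + 0) + Y = Y² + Y = Y + Y²)
f(d, M) = -8 + d*M²/3 (f(d, M) = ((M*d)*M - 24)/3 = (d*M² - 24)/3 = (-24 + d*M²)/3 = -8 + d*M²/3)
1/(F + f(u((5 - 3)/(6 - 3)), -27)) = 1/(-337 + (-8 + (⅓)*(((5 - 3)/(6 - 3))*(1 + (5 - 3)/(6 - 3)))*(-27)²)) = 1/(-337 + (-8 + (⅓)*((2/3)*(1 + 2/3))*729)) = 1/(-337 + (-8 + (⅓)*((2*(⅓))*(1 + 2*(⅓)))*729)) = 1/(-337 + (-8 + (⅓)*(2*(1 + ⅔)/3)*729)) = 1/(-337 + (-8 + (⅓)*((⅔)*(5/3))*729)) = 1/(-337 + (-8 + (⅓)*(10/9)*729)) = 1/(-337 + (-8 + 270)) = 1/(-337 + 262) = 1/(-75) = -1/75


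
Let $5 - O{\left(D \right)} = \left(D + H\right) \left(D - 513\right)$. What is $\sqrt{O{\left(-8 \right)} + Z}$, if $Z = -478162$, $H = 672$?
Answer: $i \sqrt{132213} \approx 363.61 i$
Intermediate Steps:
$O{\left(D \right)} = 5 - \left(-513 + D\right) \left(672 + D\right)$ ($O{\left(D \right)} = 5 - \left(D + 672\right) \left(D - 513\right) = 5 - \left(672 + D\right) \left(-513 + D\right) = 5 - \left(-513 + D\right) \left(672 + D\right)$)
$\sqrt{O{\left(-8 \right)} + Z} = \sqrt{\left(344741 - \left(-8\right)^{2} - -1272\right) - 478162} = \sqrt{\left(344741 - 64 + 1272\right) - 478162} = \sqrt{345949 - 478162} = \sqrt{-132213} = i \sqrt{132213}$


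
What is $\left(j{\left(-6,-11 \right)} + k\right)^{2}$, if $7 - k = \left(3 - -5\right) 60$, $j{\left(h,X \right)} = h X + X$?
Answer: $174724$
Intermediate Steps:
$j{\left(h,X \right)} = X + X h$ ($j{\left(h,X \right)} = X h + X = X + X h$)
$k = -473$ ($k = 7 - \left(3 - -5\right) 60 = 7 - \left(3 + 5\right) 60 = 7 - 8 \cdot 60 = 7 - 480 = -473$)
$\left(j{\left(-6,-11 \right)} + k\right)^{2} = \left(- 11 \left(1 - 6\right) - 473\right)^{2} = \left(\left(-11\right) \left(-5\right) - 473\right)^{2} = \left(55 - 473\right)^{2} = \left(-418\right)^{2} = 174724$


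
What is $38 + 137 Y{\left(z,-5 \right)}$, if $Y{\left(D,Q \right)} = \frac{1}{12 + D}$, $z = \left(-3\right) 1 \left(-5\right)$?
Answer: $\frac{1163}{27} \approx 43.074$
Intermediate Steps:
$z = 15$ ($z = \left(-3\right) \left(-5\right) = 15$)
$38 + 137 Y{\left(z,-5 \right)} = 38 + \frac{137}{12 + 15} = 38 + \frac{137}{27} = \frac{1163}{27}$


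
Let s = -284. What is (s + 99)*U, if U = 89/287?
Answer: -16465/287 ≈ -57.369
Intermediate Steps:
U = 89/287 (U = 89*(1/287) = 89/287 ≈ 0.31010)
(s + 99)*U = (-284 + 99)*(89/287) = -185*89/287 = -16465/287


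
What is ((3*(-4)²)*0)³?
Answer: 0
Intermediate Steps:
((3*(-4)²)*0)³ = ((3*16)*0)³ = (48*0)³ = 0³ = 0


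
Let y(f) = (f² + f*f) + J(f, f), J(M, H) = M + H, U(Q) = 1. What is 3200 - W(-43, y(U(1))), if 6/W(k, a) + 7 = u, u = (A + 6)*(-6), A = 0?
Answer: 137606/43 ≈ 3200.1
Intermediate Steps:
J(M, H) = H + M
y(f) = 2*f + 2*f² (y(f) = (f² + f*f) + (f + f) = (f² + f²) + 2*f = 2*f² + 2*f = 2*f + 2*f²)
u = -36 (u = (0 + 6)*(-6) = 6*(-6) = -36)
W(k, a) = -6/43 (W(k, a) = 6/(-7 - 36) = 6/(-43) = 6*(-1/43) = -6/43)
3200 - W(-43, y(U(1))) = 3200 - 1*(-6/43) = 3200 + 6/43 = 137606/43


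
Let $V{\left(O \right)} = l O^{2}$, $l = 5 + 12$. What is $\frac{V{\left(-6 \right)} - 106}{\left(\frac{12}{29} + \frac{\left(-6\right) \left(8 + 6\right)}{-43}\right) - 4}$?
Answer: $- \frac{315491}{1018} \approx -309.91$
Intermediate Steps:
$l = 17$
$V{\left(O \right)} = 17 O^{2}$
$\frac{V{\left(-6 \right)} - 106}{\left(\frac{12}{29} + \frac{\left(-6\right) \left(8 + 6\right)}{-43}\right) - 4} = \frac{17 \left(-6\right)^{2} - 106}{\left(\frac{12}{29} + \frac{\left(-6\right) \left(8 + 6\right)}{-43}\right) - 4} = \frac{17 \cdot 36 - 106}{\left(12 \cdot \frac{1}{29} + \left(-6\right) 14 \left(- \frac{1}{43}\right)\right) - 4} = \frac{612 - 106}{\left(\frac{12}{29} - - \frac{84}{43}\right) - 4} = \frac{506}{\left(\frac{12}{29} + \frac{84}{43}\right) - 4} = \frac{506}{\frac{2952}{1247} - 4} = \frac{506}{- \frac{2036}{1247}} = 506 \left(- \frac{1247}{2036}\right) = - \frac{315491}{1018}$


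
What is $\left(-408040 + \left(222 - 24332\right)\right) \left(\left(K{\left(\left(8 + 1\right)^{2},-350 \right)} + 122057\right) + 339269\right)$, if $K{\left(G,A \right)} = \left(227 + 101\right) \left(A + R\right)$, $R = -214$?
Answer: $-119417738100$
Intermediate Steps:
$K{\left(G,A \right)} = -70192 + 328 A$ ($K{\left(G,A \right)} = \left(227 + 101\right) \left(A - 214\right) = 328 \left(-214 + A\right) = -70192 + 328 A$)
$\left(-408040 + \left(222 - 24332\right)\right) \left(\left(K{\left(\left(8 + 1\right)^{2},-350 \right)} + 122057\right) + 339269\right) = \left(-408040 + \left(222 - 24332\right)\right) \left(\left(\left(-70192 + 328 \left(-350\right)\right) + 122057\right) + 339269\right) = \left(-408040 + \left(222 - 24332\right)\right) \left(\left(\left(-70192 - 114800\right) + 122057\right) + 339269\right) = \left(-408040 - 24110\right) \left(\left(-184992 + 122057\right) + 339269\right) = - 432150 \left(-62935 + 339269\right) = \left(-432150\right) 276334 = -119417738100$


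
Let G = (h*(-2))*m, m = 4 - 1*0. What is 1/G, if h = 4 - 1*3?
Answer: -1/8 ≈ -0.12500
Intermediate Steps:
m = 4 (m = 4 + 0 = 4)
h = 1 (h = 4 - 3 = 1)
G = -8 (G = (1*(-2))*4 = -2*4 = -8)
1/G = 1/(-8) = -1/8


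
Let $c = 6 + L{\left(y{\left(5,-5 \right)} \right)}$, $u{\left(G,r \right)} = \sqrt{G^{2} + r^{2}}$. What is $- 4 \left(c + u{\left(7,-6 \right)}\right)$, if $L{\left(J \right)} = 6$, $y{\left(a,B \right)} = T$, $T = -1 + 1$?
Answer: $-48 - 4 \sqrt{85} \approx -84.878$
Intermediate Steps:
$T = 0$
$y{\left(a,B \right)} = 0$
$c = 12$ ($c = 6 + 6 = 12$)
$- 4 \left(c + u{\left(7,-6 \right)}\right) = - 4 \left(12 + \sqrt{7^{2} + \left(-6\right)^{2}}\right) = - 4 \left(12 + \sqrt{49 + 36}\right) = - 4 \left(12 + \sqrt{85}\right) = -48 - 4 \sqrt{85}$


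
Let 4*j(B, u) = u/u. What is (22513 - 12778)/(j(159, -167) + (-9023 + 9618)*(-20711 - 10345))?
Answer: -3540/6719389 ≈ -0.00052683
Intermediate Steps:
j(B, u) = 1/4 (j(B, u) = (u/u)/4 = (1/4)*1 = 1/4)
(22513 - 12778)/(j(159, -167) + (-9023 + 9618)*(-20711 - 10345)) = (22513 - 12778)/(1/4 + (-9023 + 9618)*(-20711 - 10345)) = 9735/(1/4 + 595*(-31056)) = 9735/(1/4 - 18478320) = 9735/(-73913279/4) = 9735*(-4/73913279) = -3540/6719389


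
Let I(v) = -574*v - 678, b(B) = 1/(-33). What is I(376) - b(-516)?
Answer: -7144565/33 ≈ -2.1650e+5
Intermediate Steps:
b(B) = -1/33
I(v) = -678 - 574*v
I(376) - b(-516) = (-678 - 574*376) - 1*(-1/33) = (-678 - 215824) + 1/33 = -216502 + 1/33 = -7144565/33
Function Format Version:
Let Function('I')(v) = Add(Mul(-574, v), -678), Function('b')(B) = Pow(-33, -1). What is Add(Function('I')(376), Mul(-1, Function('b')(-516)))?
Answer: Rational(-7144565, 33) ≈ -2.1650e+5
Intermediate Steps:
Function('b')(B) = Rational(-1, 33)
Function('I')(v) = Add(-678, Mul(-574, v))
Add(Function('I')(376), Mul(-1, Function('b')(-516))) = Add(Add(-678, Mul(-574, 376)), Mul(-1, Rational(-1, 33))) = Add(Add(-678, -215824), Rational(1, 33)) = Add(-216502, Rational(1, 33)) = Rational(-7144565, 33)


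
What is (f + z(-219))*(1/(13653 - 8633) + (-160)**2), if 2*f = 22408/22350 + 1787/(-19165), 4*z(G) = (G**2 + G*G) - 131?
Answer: 527306335645055530999/860102202000 ≈ 6.1307e+8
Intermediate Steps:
z(G) = -131/4 + G**2/2 (z(G) = ((G**2 + G*G) - 131)/4 = ((G**2 + G**2) - 131)/4 = (2*G**2 - 131)/4 = (-131 + 2*G**2)/4 = -131/4 + G**2/2)
f = 38950987/85667550 (f = (22408/22350 + 1787/(-19165))/2 = (22408*(1/22350) + 1787*(-1/19165))/2 = (11204/11175 - 1787/19165)/2 = (1/2)*(38950987/42833775) = 38950987/85667550 ≈ 0.45468)
(f + z(-219))*(1/(13653 - 8633) + (-160)**2) = (38950987/85667550 + (-131/4 + (1/2)*(-219)**2))*(1/(13653 - 8633) + (-160)**2) = (38950987/85667550 + (-131/4 + (1/2)*47961))*(1/5020 + 25600) = (38950987/85667550 + (-131/4 + 47961/2))*(1/5020 + 25600) = (38950987/85667550 + 95791/4)*(128512001/5020) = (4103168042999/171335100)*(128512001/5020) = 527306335645055530999/860102202000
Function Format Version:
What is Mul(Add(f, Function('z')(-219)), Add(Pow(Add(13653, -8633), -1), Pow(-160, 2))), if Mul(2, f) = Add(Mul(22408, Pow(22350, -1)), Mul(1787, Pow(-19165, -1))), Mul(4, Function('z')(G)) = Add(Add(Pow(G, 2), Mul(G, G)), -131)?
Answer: Rational(527306335645055530999, 860102202000) ≈ 6.1307e+8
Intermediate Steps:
Function('z')(G) = Add(Rational(-131, 4), Mul(Rational(1, 2), Pow(G, 2))) (Function('z')(G) = Mul(Rational(1, 4), Add(Add(Pow(G, 2), Mul(G, G)), -131)) = Mul(Rational(1, 4), Add(Add(Pow(G, 2), Pow(G, 2)), -131)) = Mul(Rational(1, 4), Add(Mul(2, Pow(G, 2)), -131)) = Mul(Rational(1, 4), Add(-131, Mul(2, Pow(G, 2)))) = Add(Rational(-131, 4), Mul(Rational(1, 2), Pow(G, 2))))
f = Rational(38950987, 85667550) (f = Mul(Rational(1, 2), Add(Mul(22408, Pow(22350, -1)), Mul(1787, Pow(-19165, -1)))) = Mul(Rational(1, 2), Add(Mul(22408, Rational(1, 22350)), Mul(1787, Rational(-1, 19165)))) = Mul(Rational(1, 2), Add(Rational(11204, 11175), Rational(-1787, 19165))) = Mul(Rational(1, 2), Rational(38950987, 42833775)) = Rational(38950987, 85667550) ≈ 0.45468)
Mul(Add(f, Function('z')(-219)), Add(Pow(Add(13653, -8633), -1), Pow(-160, 2))) = Mul(Add(Rational(38950987, 85667550), Add(Rational(-131, 4), Mul(Rational(1, 2), Pow(-219, 2)))), Add(Pow(Add(13653, -8633), -1), Pow(-160, 2))) = Mul(Add(Rational(38950987, 85667550), Add(Rational(-131, 4), Mul(Rational(1, 2), 47961))), Add(Pow(5020, -1), 25600)) = Mul(Add(Rational(38950987, 85667550), Add(Rational(-131, 4), Rational(47961, 2))), Add(Rational(1, 5020), 25600)) = Mul(Add(Rational(38950987, 85667550), Rational(95791, 4)), Rational(128512001, 5020)) = Mul(Rational(4103168042999, 171335100), Rational(128512001, 5020)) = Rational(527306335645055530999, 860102202000)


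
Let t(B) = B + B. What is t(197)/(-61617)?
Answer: -394/61617 ≈ -0.0063943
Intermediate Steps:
t(B) = 2*B
t(197)/(-61617) = (2*197)/(-61617) = 394*(-1/61617) = -394/61617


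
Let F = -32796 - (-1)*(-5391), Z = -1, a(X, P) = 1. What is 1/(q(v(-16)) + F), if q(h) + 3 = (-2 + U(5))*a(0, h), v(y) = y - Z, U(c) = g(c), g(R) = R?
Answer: -1/38187 ≈ -2.6187e-5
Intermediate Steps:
U(c) = c
v(y) = 1 + y (v(y) = y - 1*(-1) = y + 1 = 1 + y)
F = -38187 (F = -32796 - 1*5391 = -32796 - 5391 = -38187)
q(h) = 0 (q(h) = -3 + (-2 + 5)*1 = -3 + 3*1 = -3 + 3 = 0)
1/(q(v(-16)) + F) = 1/(0 - 38187) = 1/(-38187) = -1/38187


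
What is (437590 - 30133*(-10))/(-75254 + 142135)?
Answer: 738920/66881 ≈ 11.048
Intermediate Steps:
(437590 - 30133*(-10))/(-75254 + 142135) = (437590 + 301330)/66881 = 738920*(1/66881) = 738920/66881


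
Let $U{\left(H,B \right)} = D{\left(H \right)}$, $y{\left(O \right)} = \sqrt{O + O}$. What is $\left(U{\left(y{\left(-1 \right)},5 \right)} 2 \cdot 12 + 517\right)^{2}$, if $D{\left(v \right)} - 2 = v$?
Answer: $318073 + 27120 i \sqrt{2} \approx 3.1807 \cdot 10^{5} + 38354.0 i$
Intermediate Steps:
$y{\left(O \right)} = \sqrt{2} \sqrt{O}$ ($y{\left(O \right)} = \sqrt{2 O} = \sqrt{2} \sqrt{O}$)
$D{\left(v \right)} = 2 + v$
$U{\left(H,B \right)} = 2 + H$
$\left(U{\left(y{\left(-1 \right)},5 \right)} 2 \cdot 12 + 517\right)^{2} = \left(\left(2 + \sqrt{2} \sqrt{-1}\right) 2 \cdot 12 + 517\right)^{2} = \left(\left(2 + \sqrt{2} i\right) 2 \cdot 12 + 517\right)^{2} = \left(\left(2 + i \sqrt{2}\right) 2 \cdot 12 + 517\right)^{2} = \left(\left(4 + 2 i \sqrt{2}\right) 12 + 517\right)^{2} = \left(\left(48 + 24 i \sqrt{2}\right) + 517\right)^{2} = \left(565 + 24 i \sqrt{2}\right)^{2}$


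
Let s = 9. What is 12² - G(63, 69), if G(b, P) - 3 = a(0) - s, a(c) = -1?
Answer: 151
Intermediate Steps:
G(b, P) = -7 (G(b, P) = 3 + (-1 - 1*9) = 3 + (-1 - 9) = 3 - 10 = -7)
12² - G(63, 69) = 12² - 1*(-7) = 144 + 7 = 151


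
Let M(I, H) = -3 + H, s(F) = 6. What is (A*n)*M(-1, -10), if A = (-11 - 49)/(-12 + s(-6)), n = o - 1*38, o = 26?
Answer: 1560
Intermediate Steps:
n = -12 (n = 26 - 1*38 = 26 - 38 = -12)
A = 10 (A = (-11 - 49)/(-12 + 6) = -60/(-6) = -60*(-⅙) = 10)
(A*n)*M(-1, -10) = (10*(-12))*(-3 - 10) = -120*(-13) = 1560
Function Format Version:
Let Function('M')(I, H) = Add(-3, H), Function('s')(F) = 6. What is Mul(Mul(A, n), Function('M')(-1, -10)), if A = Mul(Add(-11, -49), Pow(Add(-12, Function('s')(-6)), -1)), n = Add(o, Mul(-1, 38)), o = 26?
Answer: 1560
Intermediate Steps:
n = -12 (n = Add(26, Mul(-1, 38)) = Add(26, -38) = -12)
A = 10 (A = Mul(Add(-11, -49), Pow(Add(-12, 6), -1)) = Mul(-60, Pow(-6, -1)) = Mul(-60, Rational(-1, 6)) = 10)
Mul(Mul(A, n), Function('M')(-1, -10)) = Mul(Mul(10, -12), Add(-3, -10)) = Mul(-120, -13) = 1560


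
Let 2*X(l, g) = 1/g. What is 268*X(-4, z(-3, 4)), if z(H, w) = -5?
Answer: -134/5 ≈ -26.800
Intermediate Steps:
X(l, g) = 1/(2*g)
268*X(-4, z(-3, 4)) = 268*((½)/(-5)) = 268*((½)*(-⅕)) = 268*(-⅒) = -134/5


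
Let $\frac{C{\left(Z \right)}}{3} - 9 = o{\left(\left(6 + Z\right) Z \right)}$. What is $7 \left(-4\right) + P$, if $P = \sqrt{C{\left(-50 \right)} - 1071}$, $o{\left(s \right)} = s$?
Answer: $-28 + 2 \sqrt{1389} \approx 46.539$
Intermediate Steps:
$C{\left(Z \right)} = 27 + 3 Z \left(6 + Z\right)$ ($C{\left(Z \right)} = 27 + 3 \left(6 + Z\right) Z = 27 + 3 Z \left(6 + Z\right)$)
$P = 2 \sqrt{1389}$ ($P = \sqrt{\left(27 + 3 \left(-50\right) \left(6 - 50\right)\right) - 1071} = \sqrt{\left(27 + 3 \left(-50\right) \left(-44\right)\right) - 1071} = \sqrt{\left(27 + 6600\right) - 1071} = \sqrt{6627 - 1071} = \sqrt{5556} = 2 \sqrt{1389} \approx 74.539$)
$7 \left(-4\right) + P = 7 \left(-4\right) + 2 \sqrt{1389} = -28 + 2 \sqrt{1389}$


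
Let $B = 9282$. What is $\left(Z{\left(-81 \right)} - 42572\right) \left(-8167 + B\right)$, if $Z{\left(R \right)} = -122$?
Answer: $-47603810$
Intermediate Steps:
$\left(Z{\left(-81 \right)} - 42572\right) \left(-8167 + B\right) = \left(-122 - 42572\right) \left(-8167 + 9282\right) = \left(-42694\right) 1115 = -47603810$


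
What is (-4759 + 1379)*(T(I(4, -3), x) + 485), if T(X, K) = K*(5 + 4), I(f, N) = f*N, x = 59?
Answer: -3434080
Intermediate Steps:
I(f, N) = N*f
T(X, K) = 9*K (T(X, K) = K*9 = 9*K)
(-4759 + 1379)*(T(I(4, -3), x) + 485) = (-4759 + 1379)*(9*59 + 485) = -3380*(531 + 485) = -3380*1016 = -3434080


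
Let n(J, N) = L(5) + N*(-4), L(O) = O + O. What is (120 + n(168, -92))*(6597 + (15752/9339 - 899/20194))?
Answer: 9389937743237/2857451 ≈ 3.2861e+6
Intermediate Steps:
L(O) = 2*O
n(J, N) = 10 - 4*N (n(J, N) = 2*5 + N*(-4) = 10 - 4*N)
(120 + n(168, -92))*(6597 + (15752/9339 - 899/20194)) = (120 + (10 - 4*(-92)))*(6597 + (15752/9339 - 899/20194)) = (120 + (10 + 368))*(6597 + (15752*(1/9339) - 899*1/20194)) = (120 + 378)*(6597 + (1432/849 - 899/20194)) = 498*(6597 + 28154557/17144706) = 498*(113131780039/17144706) = 9389937743237/2857451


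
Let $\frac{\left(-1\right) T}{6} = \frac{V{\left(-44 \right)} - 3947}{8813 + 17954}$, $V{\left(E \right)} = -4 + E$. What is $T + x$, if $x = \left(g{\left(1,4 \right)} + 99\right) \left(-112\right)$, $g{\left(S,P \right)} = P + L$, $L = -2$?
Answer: $- \frac{302764334}{26767} \approx -11311.0$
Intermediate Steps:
$g{\left(S,P \right)} = -2 + P$ ($g{\left(S,P \right)} = P - 2 = -2 + P$)
$x = -11312$ ($x = \left(\left(-2 + 4\right) + 99\right) \left(-112\right) = \left(2 + 99\right) \left(-112\right) = 101 \left(-112\right) = -11312$)
$T = \frac{23970}{26767}$ ($T = - 6 \frac{\left(-4 - 44\right) - 3947}{8813 + 17954} = - 6 \frac{-48 - 3947}{26767} = - 6 \left(\left(-3995\right) \frac{1}{26767}\right) = \left(-6\right) \left(- \frac{3995}{26767}\right) = \frac{23970}{26767} \approx 0.89551$)
$T + x = \frac{23970}{26767} - 11312 = - \frac{302764334}{26767}$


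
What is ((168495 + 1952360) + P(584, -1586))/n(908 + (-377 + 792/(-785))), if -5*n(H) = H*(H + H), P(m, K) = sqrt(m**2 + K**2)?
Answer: -6534619361875/346183555698 - 3081125*sqrt(714113)/173091777849 ≈ -18.891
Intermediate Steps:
P(m, K) = sqrt(K**2 + m**2)
n(H) = -2*H**2/5 (n(H) = -H*(H + H)/5 = -H*2*H/5 = -2*H**2/5)
((168495 + 1952360) + P(584, -1586))/n(908 + (-377 + 792/(-785))) = ((168495 + 1952360) + sqrt((-1586)**2 + 584**2))/((-2*(908 + (-377 + 792/(-785)))**2/5)) = (2120855 + sqrt(2515396 + 341056))/((-2*(908 + (-377 + 792*(-1/785)))**2/5)) = (2120855 + sqrt(2856452))/((-2*(908 + (-377 - 792/785))**2/5)) = (2120855 + 2*sqrt(714113))/((-2*(908 - 296737/785)**2/5)) = (2120855 + 2*sqrt(714113))/((-2*(416043/785)**2/5)) = (2120855 + 2*sqrt(714113))/((-2/5*173091777849/616225)) = (2120855 + 2*sqrt(714113))/(-346183555698/3081125) = (2120855 + 2*sqrt(714113))*(-3081125/346183555698) = -6534619361875/346183555698 - 3081125*sqrt(714113)/173091777849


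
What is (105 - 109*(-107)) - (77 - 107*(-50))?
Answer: 6341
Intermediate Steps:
(105 - 109*(-107)) - (77 - 107*(-50)) = (105 + 11663) - (77 + 5350) = 11768 - 1*5427 = 11768 - 5427 = 6341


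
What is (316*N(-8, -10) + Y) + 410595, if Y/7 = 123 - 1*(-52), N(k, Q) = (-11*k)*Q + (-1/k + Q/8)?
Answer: 266769/2 ≈ 1.3338e+5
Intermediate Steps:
N(k, Q) = -1/k + Q/8 - 11*Q*k (N(k, Q) = -11*Q*k + (-1/k + Q*(1/8)) = -11*Q*k + (-1/k + Q/8) = -1/k + Q/8 - 11*Q*k)
Y = 1225 (Y = 7*(123 - 1*(-52)) = 7*(123 + 52) = 7*175 = 1225)
(316*N(-8, -10) + Y) + 410595 = (316*(-1/(-8) + (1/8)*(-10) - 11*(-10)*(-8)) + 1225) + 410595 = (316*(-1*(-1/8) - 5/4 - 880) + 1225) + 410595 = (316*(1/8 - 5/4 - 880) + 1225) + 410595 = (316*(-7049/8) + 1225) + 410595 = (-556871/2 + 1225) + 410595 = -554421/2 + 410595 = 266769/2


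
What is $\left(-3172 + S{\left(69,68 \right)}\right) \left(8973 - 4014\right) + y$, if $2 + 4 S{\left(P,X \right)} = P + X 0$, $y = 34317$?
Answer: $- \frac{62450271}{4} \approx -1.5613 \cdot 10^{7}$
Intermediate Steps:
$S{\left(P,X \right)} = - \frac{1}{2} + \frac{P}{4}$ ($S{\left(P,X \right)} = - \frac{1}{2} + \frac{P + X 0}{4} = - \frac{1}{2} + \frac{P + 0}{4} = - \frac{1}{2} + \frac{P}{4}$)
$\left(-3172 + S{\left(69,68 \right)}\right) \left(8973 - 4014\right) + y = \left(-3172 + \left(- \frac{1}{2} + \frac{1}{4} \cdot 69\right)\right) \left(8973 - 4014\right) + 34317 = \left(-3172 + \left(- \frac{1}{2} + \frac{69}{4}\right)\right) 4959 + 34317 = \left(-3172 + \frac{67}{4}\right) 4959 + 34317 = \left(- \frac{12621}{4}\right) 4959 + 34317 = - \frac{62587539}{4} + 34317 = - \frac{62450271}{4}$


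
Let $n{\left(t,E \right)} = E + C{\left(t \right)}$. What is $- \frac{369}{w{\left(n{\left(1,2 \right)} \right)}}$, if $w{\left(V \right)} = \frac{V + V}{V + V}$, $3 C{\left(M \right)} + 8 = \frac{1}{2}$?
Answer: $-369$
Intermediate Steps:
$C{\left(M \right)} = - \frac{5}{2}$ ($C{\left(M \right)} = - \frac{8}{3} + \frac{1}{3 \cdot 2} = - \frac{8}{3} + \frac{1}{3} \cdot \frac{1}{2} = - \frac{8}{3} + \frac{1}{6} = - \frac{5}{2}$)
$n{\left(t,E \right)} = - \frac{5}{2} + E$ ($n{\left(t,E \right)} = E - \frac{5}{2} = - \frac{5}{2} + E$)
$w{\left(V \right)} = 1$ ($w{\left(V \right)} = \frac{2 V}{2 V} = 2 V \frac{1}{2 V} = 1$)
$- \frac{369}{w{\left(n{\left(1,2 \right)} \right)}} = - \frac{369}{1} = \left(-369\right) 1 = -369$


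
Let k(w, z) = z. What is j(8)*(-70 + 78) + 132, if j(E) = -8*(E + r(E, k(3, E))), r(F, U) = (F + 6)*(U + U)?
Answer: -14716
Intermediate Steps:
r(F, U) = 2*U*(6 + F) (r(F, U) = (6 + F)*(2*U) = 2*U*(6 + F))
j(E) = -8*E - 16*E*(6 + E) (j(E) = -8*(E + 2*E*(6 + E)) = -8*E - 16*E*(6 + E))
j(8)*(-70 + 78) + 132 = (8*8*(-13 - 2*8))*(-70 + 78) + 132 = (8*8*(-13 - 16))*8 + 132 = (8*8*(-29))*8 + 132 = -1856*8 + 132 = -14848 + 132 = -14716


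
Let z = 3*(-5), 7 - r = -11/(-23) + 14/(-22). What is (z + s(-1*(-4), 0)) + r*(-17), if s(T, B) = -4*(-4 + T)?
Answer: -34582/253 ≈ -136.69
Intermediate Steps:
r = 1811/253 (r = 7 - (-11/(-23) + 14/(-22)) = 7 - (-11*(-1/23) + 14*(-1/22)) = 7 - (11/23 - 7/11) = 7 - 1*(-40/253) = 7 + 40/253 = 1811/253 ≈ 7.1581)
s(T, B) = 16 - 4*T
z = -15
(z + s(-1*(-4), 0)) + r*(-17) = (-15 + (16 - (-4)*(-4))) + (1811/253)*(-17) = (-15 + (16 - 4*4)) - 30787/253 = (-15 + (16 - 16)) - 30787/253 = (-15 + 0) - 30787/253 = -15 - 30787/253 = -34582/253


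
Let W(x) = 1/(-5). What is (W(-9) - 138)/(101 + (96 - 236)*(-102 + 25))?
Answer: -691/54405 ≈ -0.012701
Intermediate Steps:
W(x) = -1/5
(W(-9) - 138)/(101 + (96 - 236)*(-102 + 25)) = (-1/5 - 138)/(101 + (96 - 236)*(-102 + 25)) = -691/(5*(101 - 140*(-77))) = -691/(5*(101 + 10780)) = -691/5/10881 = -691/5*1/10881 = -691/54405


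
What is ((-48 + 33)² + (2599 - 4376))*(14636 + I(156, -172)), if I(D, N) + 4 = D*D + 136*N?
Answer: -24173952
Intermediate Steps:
I(D, N) = -4 + D² + 136*N (I(D, N) = -4 + (D*D + 136*N) = -4 + (D² + 136*N) = -4 + D² + 136*N)
((-48 + 33)² + (2599 - 4376))*(14636 + I(156, -172)) = ((-48 + 33)² + (2599 - 4376))*(14636 + (-4 + 156² + 136*(-172))) = ((-15)² - 1777)*(14636 + (-4 + 24336 - 23392)) = (225 - 1777)*(14636 + 940) = -1552*15576 = -24173952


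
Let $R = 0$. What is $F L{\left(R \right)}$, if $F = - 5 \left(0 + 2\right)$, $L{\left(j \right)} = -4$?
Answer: $40$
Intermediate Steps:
$F = -10$ ($F = \left(-5\right) 2 = -10$)
$F L{\left(R \right)} = \left(-10\right) \left(-4\right) = 40$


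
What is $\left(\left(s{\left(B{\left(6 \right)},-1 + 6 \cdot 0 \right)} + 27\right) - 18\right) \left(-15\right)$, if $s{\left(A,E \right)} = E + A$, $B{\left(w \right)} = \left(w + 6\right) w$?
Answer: $-1200$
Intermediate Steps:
$B{\left(w \right)} = w \left(6 + w\right)$ ($B{\left(w \right)} = \left(6 + w\right) w = w \left(6 + w\right)$)
$s{\left(A,E \right)} = A + E$
$\left(\left(s{\left(B{\left(6 \right)},-1 + 6 \cdot 0 \right)} + 27\right) - 18\right) \left(-15\right) = \left(\left(\left(6 \left(6 + 6\right) + \left(-1 + 6 \cdot 0\right)\right) + 27\right) - 18\right) \left(-15\right) = \left(\left(\left(6 \cdot 12 + \left(-1 + 0\right)\right) + 27\right) - 18\right) \left(-15\right) = \left(\left(\left(72 - 1\right) + 27\right) - 18\right) \left(-15\right) = \left(\left(71 + 27\right) - 18\right) \left(-15\right) = \left(98 - 18\right) \left(-15\right) = 80 \left(-15\right) = -1200$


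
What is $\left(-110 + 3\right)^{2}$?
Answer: $11449$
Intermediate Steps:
$\left(-110 + 3\right)^{2} = \left(-107\right)^{2} = 11449$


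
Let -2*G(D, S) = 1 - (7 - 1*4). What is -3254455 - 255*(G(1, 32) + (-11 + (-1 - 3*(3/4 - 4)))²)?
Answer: -52096015/16 ≈ -3.2560e+6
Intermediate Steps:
G(D, S) = 1 (G(D, S) = -(1 - (7 - 1*4))/2 = -(1 - (7 - 4))/2 = -(1 - 1*3)/2 = -(1 - 3)/2 = -½*(-2) = 1)
-3254455 - 255*(G(1, 32) + (-11 + (-1 - 3*(3/4 - 4)))²) = -3254455 - 255*(1 + (-11 + (-1 - 3*(3/4 - 4)))²) = -3254455 - 255*(1 + (-11 + (-1 - 3*(3*(¼) - 4)))²) = -3254455 - 255*(1 + (-11 + (-1 - 3*(¾ - 4)))²) = -3254455 - 255*(1 + (-11 + (-1 - 3*(-13/4)))²) = -3254455 - 255*(1 + (-11 + (-1 + 39/4))²) = -3254455 - 255*(1 + (-11 + 35/4)²) = -3254455 - 255*(1 + (-9/4)²) = -3254455 - 255*(1 + 81/16) = -3254455 - 255*97/16 = -3254455 - 24735/16 = -52096015/16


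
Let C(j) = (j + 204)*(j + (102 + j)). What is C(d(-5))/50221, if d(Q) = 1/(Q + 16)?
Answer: 2523380/6076741 ≈ 0.41525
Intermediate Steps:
d(Q) = 1/(16 + Q)
C(j) = (102 + 2*j)*(204 + j) (C(j) = (204 + j)*(102 + 2*j) = (102 + 2*j)*(204 + j))
C(d(-5))/50221 = (20808 + 2*(1/(16 - 5))² + 510/(16 - 5))/50221 = (20808 + 2*(1/11)² + 510/11)*(1/50221) = (20808 + 2*(1/11)² + 510*(1/11))*(1/50221) = (20808 + 2*(1/121) + 510/11)*(1/50221) = (20808 + 2/121 + 510/11)*(1/50221) = (2523380/121)*(1/50221) = 2523380/6076741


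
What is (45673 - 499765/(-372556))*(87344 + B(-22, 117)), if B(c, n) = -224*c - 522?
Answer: 780620466593875/186278 ≈ 4.1906e+9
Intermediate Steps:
B(c, n) = -522 - 224*c
(45673 - 499765/(-372556))*(87344 + B(-22, 117)) = (45673 - 499765/(-372556))*(87344 + (-522 - 224*(-22))) = (45673 - 499765*(-1/372556))*(87344 + (-522 + 4928)) = (45673 + 499765/372556)*(87344 + 4406) = (17016249953/372556)*91750 = 780620466593875/186278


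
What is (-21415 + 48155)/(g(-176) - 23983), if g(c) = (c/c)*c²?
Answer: 3820/999 ≈ 3.8238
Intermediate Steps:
g(c) = c² (g(c) = 1*c² = c²)
(-21415 + 48155)/(g(-176) - 23983) = (-21415 + 48155)/((-176)² - 23983) = 26740/(30976 - 23983) = 26740/6993 = 26740*(1/6993) = 3820/999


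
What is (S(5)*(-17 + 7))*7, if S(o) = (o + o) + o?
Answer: -1050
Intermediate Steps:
S(o) = 3*o (S(o) = 2*o + o = 3*o)
(S(5)*(-17 + 7))*7 = ((3*5)*(-17 + 7))*7 = (15*(-10))*7 = -150*7 = -1050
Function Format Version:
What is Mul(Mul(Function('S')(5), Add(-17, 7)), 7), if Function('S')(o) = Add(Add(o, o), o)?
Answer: -1050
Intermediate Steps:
Function('S')(o) = Mul(3, o) (Function('S')(o) = Add(Mul(2, o), o) = Mul(3, o))
Mul(Mul(Function('S')(5), Add(-17, 7)), 7) = Mul(Mul(Mul(3, 5), Add(-17, 7)), 7) = Mul(Mul(15, -10), 7) = Mul(-150, 7) = -1050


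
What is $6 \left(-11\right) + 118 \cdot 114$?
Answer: $13386$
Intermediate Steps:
$6 \left(-11\right) + 118 \cdot 114 = -66 + 13452 = 13386$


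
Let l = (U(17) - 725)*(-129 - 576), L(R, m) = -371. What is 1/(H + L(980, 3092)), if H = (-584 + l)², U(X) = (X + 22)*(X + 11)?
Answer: 1/67246343390 ≈ 1.4871e-11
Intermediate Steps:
U(X) = (11 + X)*(22 + X) (U(X) = (22 + X)*(11 + X) = (11 + X)*(22 + X))
l = -258735 (l = ((242 + 17² + 33*17) - 725)*(-129 - 576) = ((242 + 289 + 561) - 725)*(-705) = (1092 - 725)*(-705) = 367*(-705) = -258735)
H = 67246343761 (H = (-584 - 258735)² = (-259319)² = 67246343761)
1/(H + L(980, 3092)) = 1/(67246343761 - 371) = 1/67246343390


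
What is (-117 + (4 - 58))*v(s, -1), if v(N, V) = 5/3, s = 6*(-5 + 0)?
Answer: -285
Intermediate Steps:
s = -30 (s = 6*(-5) = -30)
v(N, V) = 5/3 (v(N, V) = 5*(⅓) = 5/3)
(-117 + (4 - 58))*v(s, -1) = (-117 + (4 - 58))*(5/3) = (-117 - 54)*(5/3) = -171*5/3 = -285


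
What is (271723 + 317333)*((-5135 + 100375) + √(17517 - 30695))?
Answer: 56101693440 + 589056*I*√13178 ≈ 5.6102e+10 + 6.7621e+7*I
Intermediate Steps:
(271723 + 317333)*((-5135 + 100375) + √(17517 - 30695)) = 589056*(95240 + √(-13178)) = 589056*(95240 + I*√13178) = 56101693440 + 589056*I*√13178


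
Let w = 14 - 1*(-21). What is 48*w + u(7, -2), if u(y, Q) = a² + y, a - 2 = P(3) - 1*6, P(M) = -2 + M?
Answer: 1696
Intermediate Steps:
a = -3 (a = 2 + ((-2 + 3) - 1*6) = 2 + (1 - 6) = 2 - 5 = -3)
w = 35 (w = 14 + 21 = 35)
u(y, Q) = 9 + y (u(y, Q) = (-3)² + y = 9 + y)
48*w + u(7, -2) = 48*35 + (9 + 7) = 1680 + 16 = 1696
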